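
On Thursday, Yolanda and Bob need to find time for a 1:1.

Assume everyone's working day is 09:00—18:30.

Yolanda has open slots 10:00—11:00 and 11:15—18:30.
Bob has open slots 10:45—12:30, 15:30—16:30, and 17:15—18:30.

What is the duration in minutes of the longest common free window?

Yolanda ∩ Bob: 10:45–11:00, 11:15–12:30, 15:30–16:30, 17:15–18:30.
Common window lengths: 15, 75, 60, 75 min; longest is 75.

75 minutes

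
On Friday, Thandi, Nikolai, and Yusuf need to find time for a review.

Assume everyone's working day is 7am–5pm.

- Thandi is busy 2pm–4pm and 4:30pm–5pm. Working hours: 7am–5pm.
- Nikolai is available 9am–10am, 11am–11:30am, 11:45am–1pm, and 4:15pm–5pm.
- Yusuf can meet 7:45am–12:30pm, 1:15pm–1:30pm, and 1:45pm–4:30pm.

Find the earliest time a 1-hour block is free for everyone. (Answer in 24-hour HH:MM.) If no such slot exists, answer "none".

09:00

Thandi free within 07:00–17:00: 07:00–14:00, 16:00–16:30.
Thandi ∩ Nikolai: 09:00–10:00, 11:00–11:30, 11:45–13:00, 16:15–16:30.
Thandi ∩ Nikolai ∩ Yusuf: 09:00–10:00, 11:00–11:30, 11:45–12:30, 16:15–16:30.
Windows ≥ 60 min: 09:00–10:00.
Earliest such window starts at 09:00.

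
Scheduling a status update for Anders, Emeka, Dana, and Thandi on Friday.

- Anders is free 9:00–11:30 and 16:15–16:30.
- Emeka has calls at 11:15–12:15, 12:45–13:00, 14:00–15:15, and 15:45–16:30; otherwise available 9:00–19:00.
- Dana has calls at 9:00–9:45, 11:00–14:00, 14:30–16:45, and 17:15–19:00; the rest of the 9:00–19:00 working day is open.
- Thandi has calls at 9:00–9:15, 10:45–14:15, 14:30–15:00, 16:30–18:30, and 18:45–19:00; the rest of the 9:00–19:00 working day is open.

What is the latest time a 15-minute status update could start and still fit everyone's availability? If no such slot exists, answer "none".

10:30

Emeka free within 09:00–19:00: 09:00–11:15, 12:15–12:45, 13:00–14:00, 15:15–15:45, 16:30–19:00.
Dana free within 09:00–19:00: 09:45–11:00, 14:00–14:30, 16:45–17:15.
Thandi free within 09:00–19:00: 09:15–10:45, 14:15–14:30, 15:00–16:30, 18:30–18:45.
Anders ∩ Emeka: 09:00–11:15.
Anders ∩ Emeka ∩ Dana: 09:45–11:00.
Anders ∩ Emeka ∩ Dana ∩ Thandi: 09:45–10:45.
Windows ≥ 15 min: 09:45–10:45.
Latest start in the last window 09:45–10:45 is 10:45 − 15 min = 10:30.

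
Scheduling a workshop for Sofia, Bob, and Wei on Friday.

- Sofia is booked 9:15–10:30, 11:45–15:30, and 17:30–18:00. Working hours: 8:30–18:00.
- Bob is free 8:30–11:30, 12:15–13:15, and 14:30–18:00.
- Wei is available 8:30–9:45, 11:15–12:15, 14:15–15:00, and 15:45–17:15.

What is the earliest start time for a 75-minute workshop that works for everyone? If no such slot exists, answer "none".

15:45

Sofia free within 08:30–18:00: 08:30–09:15, 10:30–11:45, 15:30–17:30.
Sofia ∩ Bob: 08:30–09:15, 10:30–11:30, 15:30–17:30.
Sofia ∩ Bob ∩ Wei: 08:30–09:15, 11:15–11:30, 15:45–17:15.
Windows ≥ 75 min: 15:45–17:15.
Earliest such window starts at 15:45.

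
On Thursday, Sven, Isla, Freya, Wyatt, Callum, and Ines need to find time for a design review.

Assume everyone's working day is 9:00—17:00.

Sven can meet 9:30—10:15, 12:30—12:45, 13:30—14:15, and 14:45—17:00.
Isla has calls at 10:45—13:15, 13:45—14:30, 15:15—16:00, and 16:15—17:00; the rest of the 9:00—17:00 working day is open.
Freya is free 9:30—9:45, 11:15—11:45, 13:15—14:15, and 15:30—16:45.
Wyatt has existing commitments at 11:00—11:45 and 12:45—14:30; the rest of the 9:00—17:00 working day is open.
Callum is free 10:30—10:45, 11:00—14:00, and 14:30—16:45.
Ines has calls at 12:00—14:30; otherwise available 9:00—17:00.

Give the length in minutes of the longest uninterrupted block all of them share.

15 minutes

Isla free within 09:00–17:00: 09:00–10:45, 13:15–13:45, 14:30–15:15, 16:00–16:15.
Wyatt free within 09:00–17:00: 09:00–11:00, 11:45–12:45, 14:30–17:00.
Ines free within 09:00–17:00: 09:00–12:00, 14:30–17:00.
Sven ∩ Isla: 09:30–10:15, 13:30–13:45, 14:45–15:15, 16:00–16:15.
Sven ∩ Isla ∩ Freya: 09:30–09:45, 13:30–13:45, 16:00–16:15.
Sven ∩ Isla ∩ Freya ∩ Wyatt: 09:30–09:45, 16:00–16:15.
Sven ∩ Isla ∩ Freya ∩ Wyatt ∩ Callum: 16:00–16:15.
Sven ∩ Isla ∩ Freya ∩ Wyatt ∩ Callum ∩ Ines: 16:00–16:15.
Single common window of 15 minutes.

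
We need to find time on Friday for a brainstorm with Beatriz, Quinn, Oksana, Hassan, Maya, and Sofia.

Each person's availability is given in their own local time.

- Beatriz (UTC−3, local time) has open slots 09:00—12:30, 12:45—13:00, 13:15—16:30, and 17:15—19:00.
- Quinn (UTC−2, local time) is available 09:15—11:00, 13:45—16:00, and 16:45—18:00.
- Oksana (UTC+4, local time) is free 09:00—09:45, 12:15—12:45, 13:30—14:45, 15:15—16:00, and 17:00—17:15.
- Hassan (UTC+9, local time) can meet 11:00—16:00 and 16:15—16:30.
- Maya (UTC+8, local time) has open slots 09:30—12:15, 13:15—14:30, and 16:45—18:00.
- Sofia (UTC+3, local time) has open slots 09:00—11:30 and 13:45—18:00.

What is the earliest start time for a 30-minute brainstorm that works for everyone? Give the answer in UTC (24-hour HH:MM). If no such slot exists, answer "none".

none

Beatriz → UTC: 12:00–15:30, 15:45–16:00, 16:15–19:30, 20:15–22:00.
Quinn → UTC: 11:15–13:00, 15:45–18:00, 18:45–20:00.
Oksana → UTC: 05:00–05:45, 08:15–08:45, 09:30–10:45, 11:15–12:00, 13:00–13:15.
Hassan → UTC: 02:00–07:00, 07:15–07:30.
Maya → UTC: 01:30–04:15, 05:15–06:30, 08:45–10:00.
Sofia → UTC: 06:00–08:30, 10:45–15:00.
Beatriz ∩ Quinn: 12:00–13:00, 15:45–16:00, 16:15–18:00, 18:45–19:30.
Beatriz ∩ Quinn ∩ Oksana: (none).
Beatriz ∩ Quinn ∩ Oksana ∩ Hassan: (none).
Beatriz ∩ Quinn ∩ Oksana ∩ Hassan ∩ Maya: (none).
Beatriz ∩ Quinn ∩ Oksana ∩ Hassan ∩ Maya ∩ Sofia: (none).
Windows ≥ 30 min: (none).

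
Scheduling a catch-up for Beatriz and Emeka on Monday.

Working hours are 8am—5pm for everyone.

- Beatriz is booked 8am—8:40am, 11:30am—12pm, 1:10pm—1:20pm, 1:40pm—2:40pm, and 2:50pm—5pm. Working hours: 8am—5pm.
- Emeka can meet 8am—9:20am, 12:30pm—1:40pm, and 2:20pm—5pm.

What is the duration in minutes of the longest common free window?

Beatriz free within 08:00–17:00: 08:40–11:30, 12:00–13:10, 13:20–13:40, 14:40–14:50.
Beatriz ∩ Emeka: 08:40–09:20, 12:30–13:10, 13:20–13:40, 14:40–14:50.
Common window lengths: 40, 40, 20, 10 min; longest is 40.

40 minutes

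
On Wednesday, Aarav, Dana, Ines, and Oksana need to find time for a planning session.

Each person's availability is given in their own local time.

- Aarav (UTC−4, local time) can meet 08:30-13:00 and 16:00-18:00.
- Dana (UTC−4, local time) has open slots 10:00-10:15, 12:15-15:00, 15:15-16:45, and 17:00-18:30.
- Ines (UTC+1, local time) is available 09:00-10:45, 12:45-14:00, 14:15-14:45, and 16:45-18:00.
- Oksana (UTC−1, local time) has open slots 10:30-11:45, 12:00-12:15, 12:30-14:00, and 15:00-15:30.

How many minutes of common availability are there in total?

15 minutes

Aarav → UTC: 12:30–17:00, 20:00–22:00.
Dana → UTC: 14:00–14:15, 16:15–19:00, 19:15–20:45, 21:00–22:30.
Ines → UTC: 08:00–09:45, 11:45–13:00, 13:15–13:45, 15:45–17:00.
Oksana → UTC: 11:30–12:45, 13:00–13:15, 13:30–15:00, 16:00–16:30.
Aarav ∩ Dana: 14:00–14:15, 16:15–17:00, 20:00–20:45, 21:00–22:00.
Aarav ∩ Dana ∩ Ines: 16:15–17:00.
Aarav ∩ Dana ∩ Ines ∩ Oksana: 16:15–16:30.
Total common minutes: 15.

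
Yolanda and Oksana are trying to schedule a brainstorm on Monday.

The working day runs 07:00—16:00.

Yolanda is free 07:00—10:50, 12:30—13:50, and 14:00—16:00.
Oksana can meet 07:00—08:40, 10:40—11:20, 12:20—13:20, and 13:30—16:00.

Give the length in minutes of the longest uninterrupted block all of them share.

Yolanda ∩ Oksana: 07:00–08:40, 10:40–10:50, 12:30–13:20, 13:30–13:50, 14:00–16:00.
Common window lengths: 100, 10, 50, 20, 120 min; longest is 120.

120 minutes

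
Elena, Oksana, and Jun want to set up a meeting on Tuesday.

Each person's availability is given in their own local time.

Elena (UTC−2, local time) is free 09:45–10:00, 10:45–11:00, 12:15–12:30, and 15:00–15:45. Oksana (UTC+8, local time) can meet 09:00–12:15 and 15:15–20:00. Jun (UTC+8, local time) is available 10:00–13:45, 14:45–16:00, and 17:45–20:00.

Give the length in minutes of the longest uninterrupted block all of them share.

15 minutes

Elena → UTC: 11:45–12:00, 12:45–13:00, 14:15–14:30, 17:00–17:45.
Oksana → UTC: 01:00–04:15, 07:15–12:00.
Jun → UTC: 02:00–05:45, 06:45–08:00, 09:45–12:00.
Elena ∩ Oksana: 11:45–12:00.
Elena ∩ Oksana ∩ Jun: 11:45–12:00.
Single common window of 15 minutes.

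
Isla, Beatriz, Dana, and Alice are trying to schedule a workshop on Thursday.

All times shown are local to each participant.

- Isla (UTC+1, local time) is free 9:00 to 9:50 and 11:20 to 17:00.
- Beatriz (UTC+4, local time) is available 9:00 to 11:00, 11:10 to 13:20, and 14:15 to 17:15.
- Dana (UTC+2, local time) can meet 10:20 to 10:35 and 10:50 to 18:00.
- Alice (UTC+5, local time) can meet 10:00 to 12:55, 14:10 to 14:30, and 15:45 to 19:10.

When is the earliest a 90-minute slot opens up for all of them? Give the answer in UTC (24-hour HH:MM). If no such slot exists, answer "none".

Isla → UTC: 08:00–08:50, 10:20–16:00.
Beatriz → UTC: 05:00–07:00, 07:10–09:20, 10:15–13:15.
Dana → UTC: 08:20–08:35, 08:50–16:00.
Alice → UTC: 05:00–07:55, 09:10–09:30, 10:45–14:10.
Isla ∩ Beatriz: 08:00–08:50, 10:20–13:15.
Isla ∩ Beatriz ∩ Dana: 08:20–08:35, 10:20–13:15.
Isla ∩ Beatriz ∩ Dana ∩ Alice: 10:45–13:15.
Windows ≥ 90 min: 10:45–13:15.
Earliest such window starts at 10:45.

10:45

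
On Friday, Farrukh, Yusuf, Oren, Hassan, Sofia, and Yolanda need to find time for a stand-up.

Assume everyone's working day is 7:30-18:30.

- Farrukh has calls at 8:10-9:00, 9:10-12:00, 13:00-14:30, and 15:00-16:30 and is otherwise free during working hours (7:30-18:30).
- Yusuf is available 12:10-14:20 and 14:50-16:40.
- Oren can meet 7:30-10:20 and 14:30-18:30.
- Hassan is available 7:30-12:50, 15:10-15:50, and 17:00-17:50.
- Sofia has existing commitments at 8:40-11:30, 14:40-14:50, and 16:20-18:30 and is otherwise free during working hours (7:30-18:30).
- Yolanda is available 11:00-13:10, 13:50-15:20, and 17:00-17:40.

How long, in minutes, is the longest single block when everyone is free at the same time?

Farrukh free within 07:30–18:30: 07:30–08:10, 09:00–09:10, 12:00–13:00, 14:30–15:00, 16:30–18:30.
Sofia free within 07:30–18:30: 07:30–08:40, 11:30–14:40, 14:50–16:20.
Farrukh ∩ Yusuf: 12:10–13:00, 14:50–15:00, 16:30–16:40.
Farrukh ∩ Yusuf ∩ Oren: 14:50–15:00, 16:30–16:40.
Farrukh ∩ Yusuf ∩ Oren ∩ Hassan: (none).
Farrukh ∩ Yusuf ∩ Oren ∩ Hassan ∩ Sofia: (none).
Farrukh ∩ Yusuf ∩ Oren ∩ Hassan ∩ Sofia ∩ Yolanda: (none).
No common window.

0 minutes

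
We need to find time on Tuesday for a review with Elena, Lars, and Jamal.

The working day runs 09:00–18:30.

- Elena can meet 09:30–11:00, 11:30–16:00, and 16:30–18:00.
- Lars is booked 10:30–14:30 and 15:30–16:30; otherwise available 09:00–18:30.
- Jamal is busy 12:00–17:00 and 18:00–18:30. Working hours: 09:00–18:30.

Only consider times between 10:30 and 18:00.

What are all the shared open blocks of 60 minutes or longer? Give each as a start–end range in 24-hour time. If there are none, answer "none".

Lars free within 09:00–18:30: 09:00–10:30, 14:30–15:30, 16:30–18:30.
Jamal free within 09:00–18:30: 09:00–12:00, 17:00–18:00.
Elena ∩ Lars: 09:30–10:30, 14:30–15:30, 16:30–18:00.
Elena ∩ Lars ∩ Jamal: 09:30–10:30, 17:00–18:00.
Restricted to 10:30–18:00: 17:00–18:00.
Windows ≥ 60 min: 17:00–18:00.

17:00–18:00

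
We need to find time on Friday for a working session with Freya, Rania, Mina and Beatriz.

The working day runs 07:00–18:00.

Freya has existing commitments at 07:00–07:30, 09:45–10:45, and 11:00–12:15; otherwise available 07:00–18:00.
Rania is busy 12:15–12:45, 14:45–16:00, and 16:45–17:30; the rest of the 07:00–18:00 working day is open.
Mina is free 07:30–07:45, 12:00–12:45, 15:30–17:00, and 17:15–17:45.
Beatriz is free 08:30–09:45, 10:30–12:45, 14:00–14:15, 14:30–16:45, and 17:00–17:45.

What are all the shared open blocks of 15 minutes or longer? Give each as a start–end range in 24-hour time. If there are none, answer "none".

Freya free within 07:00–18:00: 07:30–09:45, 10:45–11:00, 12:15–18:00.
Rania free within 07:00–18:00: 07:00–12:15, 12:45–14:45, 16:00–16:45, 17:30–18:00.
Freya ∩ Rania: 07:30–09:45, 10:45–11:00, 12:45–14:45, 16:00–16:45, 17:30–18:00.
Freya ∩ Rania ∩ Mina: 07:30–07:45, 16:00–16:45, 17:30–17:45.
Freya ∩ Rania ∩ Mina ∩ Beatriz: 16:00–16:45, 17:30–17:45.
Windows ≥ 15 min: 16:00–16:45, 17:30–17:45.

16:00–16:45, 17:30–17:45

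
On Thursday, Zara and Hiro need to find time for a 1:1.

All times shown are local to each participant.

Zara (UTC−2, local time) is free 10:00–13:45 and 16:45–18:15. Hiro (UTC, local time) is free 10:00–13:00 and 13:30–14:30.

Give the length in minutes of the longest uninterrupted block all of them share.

Zara → UTC: 12:00–15:45, 18:45–20:15.
Hiro → UTC: 10:00–13:00, 13:30–14:30.
Zara ∩ Hiro: 12:00–13:00, 13:30–14:30.
Common window lengths: 60, 60 min; longest is 60.

60 minutes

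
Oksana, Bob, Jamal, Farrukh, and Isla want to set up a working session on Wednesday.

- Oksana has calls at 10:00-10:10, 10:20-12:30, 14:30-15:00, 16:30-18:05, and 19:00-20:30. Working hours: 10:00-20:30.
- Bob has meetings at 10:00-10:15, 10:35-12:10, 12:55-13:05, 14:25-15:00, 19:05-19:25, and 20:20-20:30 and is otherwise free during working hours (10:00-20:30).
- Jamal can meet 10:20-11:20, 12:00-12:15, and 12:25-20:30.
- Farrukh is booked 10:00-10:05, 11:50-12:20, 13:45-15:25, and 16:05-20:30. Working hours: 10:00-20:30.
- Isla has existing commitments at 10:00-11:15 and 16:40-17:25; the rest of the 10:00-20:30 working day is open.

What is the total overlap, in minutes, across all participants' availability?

Oksana free within 10:00–20:30: 10:10–10:20, 12:30–14:30, 15:00–16:30, 18:05–19:00.
Bob free within 10:00–20:30: 10:15–10:35, 12:10–12:55, 13:05–14:25, 15:00–19:05, 19:25–20:20.
Farrukh free within 10:00–20:30: 10:05–11:50, 12:20–13:45, 15:25–16:05.
Isla free within 10:00–20:30: 11:15–16:40, 17:25–20:30.
Oksana ∩ Bob: 10:15–10:20, 12:30–12:55, 13:05–14:25, 15:00–16:30, 18:05–19:00.
Oksana ∩ Bob ∩ Jamal: 12:30–12:55, 13:05–14:25, 15:00–16:30, 18:05–19:00.
Oksana ∩ Bob ∩ Jamal ∩ Farrukh: 12:30–12:55, 13:05–13:45, 15:25–16:05.
Oksana ∩ Bob ∩ Jamal ∩ Farrukh ∩ Isla: 12:30–12:55, 13:05–13:45, 15:25–16:05.
Total common minutes: 25 + 40 + 40 = 105.

105 minutes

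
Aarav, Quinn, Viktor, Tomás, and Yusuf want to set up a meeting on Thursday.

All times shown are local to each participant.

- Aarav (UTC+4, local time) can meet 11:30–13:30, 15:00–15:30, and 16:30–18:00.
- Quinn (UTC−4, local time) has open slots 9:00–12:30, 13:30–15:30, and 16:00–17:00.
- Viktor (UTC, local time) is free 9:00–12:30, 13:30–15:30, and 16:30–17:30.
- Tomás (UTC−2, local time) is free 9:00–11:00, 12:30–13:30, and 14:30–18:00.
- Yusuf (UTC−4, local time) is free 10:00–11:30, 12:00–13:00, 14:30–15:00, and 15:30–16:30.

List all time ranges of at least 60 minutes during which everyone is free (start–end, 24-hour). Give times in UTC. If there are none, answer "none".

none

Aarav → UTC: 07:30–09:30, 11:00–11:30, 12:30–14:00.
Quinn → UTC: 13:00–16:30, 17:30–19:30, 20:00–21:00.
Viktor → UTC: 09:00–12:30, 13:30–15:30, 16:30–17:30.
Tomás → UTC: 11:00–13:00, 14:30–15:30, 16:30–20:00.
Yusuf → UTC: 14:00–15:30, 16:00–17:00, 18:30–19:00, 19:30–20:30.
Aarav ∩ Quinn: 13:00–14:00.
Aarav ∩ Quinn ∩ Viktor: 13:30–14:00.
Aarav ∩ Quinn ∩ Viktor ∩ Tomás: (none).
Aarav ∩ Quinn ∩ Viktor ∩ Tomás ∩ Yusuf: (none).
Windows ≥ 60 min: (none).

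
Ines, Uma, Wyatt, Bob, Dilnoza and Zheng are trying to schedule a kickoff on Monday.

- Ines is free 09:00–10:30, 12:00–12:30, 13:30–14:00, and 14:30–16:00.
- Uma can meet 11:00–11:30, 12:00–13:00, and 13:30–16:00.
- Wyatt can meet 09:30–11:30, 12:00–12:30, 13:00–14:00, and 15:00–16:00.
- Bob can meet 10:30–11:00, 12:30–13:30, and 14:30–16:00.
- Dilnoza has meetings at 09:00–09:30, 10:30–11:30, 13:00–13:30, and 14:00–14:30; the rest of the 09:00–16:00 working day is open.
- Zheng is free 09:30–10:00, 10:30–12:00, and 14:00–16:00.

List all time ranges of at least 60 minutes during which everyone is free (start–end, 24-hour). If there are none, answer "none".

Dilnoza free within 09:00–16:00: 09:30–10:30, 11:30–13:00, 13:30–14:00, 14:30–16:00.
Ines ∩ Uma: 12:00–12:30, 13:30–14:00, 14:30–16:00.
Ines ∩ Uma ∩ Wyatt: 12:00–12:30, 13:30–14:00, 15:00–16:00.
Ines ∩ Uma ∩ Wyatt ∩ Bob: 15:00–16:00.
Ines ∩ Uma ∩ Wyatt ∩ Bob ∩ Dilnoza: 15:00–16:00.
Ines ∩ Uma ∩ Wyatt ∩ Bob ∩ Dilnoza ∩ Zheng: 15:00–16:00.
Windows ≥ 60 min: 15:00–16:00.

15:00–16:00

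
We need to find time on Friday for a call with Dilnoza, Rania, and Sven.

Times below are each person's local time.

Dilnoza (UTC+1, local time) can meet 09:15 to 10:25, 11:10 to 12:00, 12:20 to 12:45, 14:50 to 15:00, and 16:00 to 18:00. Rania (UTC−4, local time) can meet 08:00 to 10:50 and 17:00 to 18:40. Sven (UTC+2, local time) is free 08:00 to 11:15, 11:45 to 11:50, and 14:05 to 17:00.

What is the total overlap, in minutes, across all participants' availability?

10 minutes

Dilnoza → UTC: 08:15–09:25, 10:10–11:00, 11:20–11:45, 13:50–14:00, 15:00–17:00.
Rania → UTC: 12:00–14:50, 21:00–22:40.
Sven → UTC: 06:00–09:15, 09:45–09:50, 12:05–15:00.
Dilnoza ∩ Rania: 13:50–14:00.
Dilnoza ∩ Rania ∩ Sven: 13:50–14:00.
Total common minutes: 10.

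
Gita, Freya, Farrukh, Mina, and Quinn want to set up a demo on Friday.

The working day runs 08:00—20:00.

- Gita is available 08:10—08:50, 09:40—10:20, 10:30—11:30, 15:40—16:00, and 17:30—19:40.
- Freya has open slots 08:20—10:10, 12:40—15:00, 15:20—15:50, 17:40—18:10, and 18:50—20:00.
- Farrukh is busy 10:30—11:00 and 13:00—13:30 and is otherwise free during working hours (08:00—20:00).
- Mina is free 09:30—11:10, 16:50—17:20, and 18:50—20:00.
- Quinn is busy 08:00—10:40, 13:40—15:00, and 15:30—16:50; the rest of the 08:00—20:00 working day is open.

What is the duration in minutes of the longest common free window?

Farrukh free within 08:00–20:00: 08:00–10:30, 11:00–13:00, 13:30–20:00.
Quinn free within 08:00–20:00: 10:40–13:40, 15:00–15:30, 16:50–20:00.
Gita ∩ Freya: 08:20–08:50, 09:40–10:10, 15:40–15:50, 17:40–18:10, 18:50–19:40.
Gita ∩ Freya ∩ Farrukh: 08:20–08:50, 09:40–10:10, 15:40–15:50, 17:40–18:10, 18:50–19:40.
Gita ∩ Freya ∩ Farrukh ∩ Mina: 09:40–10:10, 18:50–19:40.
Gita ∩ Freya ∩ Farrukh ∩ Mina ∩ Quinn: 18:50–19:40.
Single common window of 50 minutes.

50 minutes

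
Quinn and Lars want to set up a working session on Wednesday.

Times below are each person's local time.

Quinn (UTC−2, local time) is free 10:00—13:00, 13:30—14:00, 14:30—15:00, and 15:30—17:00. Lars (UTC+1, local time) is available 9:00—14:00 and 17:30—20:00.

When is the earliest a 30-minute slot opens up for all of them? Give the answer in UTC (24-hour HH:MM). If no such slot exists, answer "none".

Quinn → UTC: 12:00–15:00, 15:30–16:00, 16:30–17:00, 17:30–19:00.
Lars → UTC: 08:00–13:00, 16:30–19:00.
Quinn ∩ Lars: 12:00–13:00, 16:30–17:00, 17:30–19:00.
Windows ≥ 30 min: 12:00–13:00, 16:30–17:00, 17:30–19:00.
Earliest such window starts at 12:00.

12:00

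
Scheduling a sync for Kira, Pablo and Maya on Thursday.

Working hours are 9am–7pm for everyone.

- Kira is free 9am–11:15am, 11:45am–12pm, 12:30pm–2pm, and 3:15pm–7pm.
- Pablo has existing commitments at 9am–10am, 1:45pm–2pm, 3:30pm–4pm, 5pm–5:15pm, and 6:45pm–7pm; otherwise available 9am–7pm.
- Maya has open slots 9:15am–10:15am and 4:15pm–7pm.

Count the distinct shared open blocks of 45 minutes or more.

Pablo free within 09:00–19:00: 10:00–13:45, 14:00–15:30, 16:00–17:00, 17:15–18:45.
Kira ∩ Pablo: 10:00–11:15, 11:45–12:00, 12:30–13:45, 15:15–15:30, 16:00–17:00, 17:15–18:45.
Kira ∩ Pablo ∩ Maya: 10:00–10:15, 16:15–17:00, 17:15–18:45.
Windows ≥ 45 min: 16:15–17:00, 17:15–18:45.
That's 2 windows.

2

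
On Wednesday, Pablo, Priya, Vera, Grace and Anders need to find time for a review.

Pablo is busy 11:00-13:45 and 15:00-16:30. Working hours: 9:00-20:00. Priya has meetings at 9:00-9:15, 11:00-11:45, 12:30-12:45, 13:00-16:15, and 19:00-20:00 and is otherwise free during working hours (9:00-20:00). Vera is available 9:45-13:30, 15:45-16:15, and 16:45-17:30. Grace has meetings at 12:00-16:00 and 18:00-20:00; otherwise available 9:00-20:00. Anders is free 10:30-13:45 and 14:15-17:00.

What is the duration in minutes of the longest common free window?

Pablo free within 09:00–20:00: 09:00–11:00, 13:45–15:00, 16:30–20:00.
Priya free within 09:00–20:00: 09:15–11:00, 11:45–12:30, 12:45–13:00, 16:15–19:00.
Grace free within 09:00–20:00: 09:00–12:00, 16:00–18:00.
Pablo ∩ Priya: 09:15–11:00, 16:30–19:00.
Pablo ∩ Priya ∩ Vera: 09:45–11:00, 16:45–17:30.
Pablo ∩ Priya ∩ Vera ∩ Grace: 09:45–11:00, 16:45–17:30.
Pablo ∩ Priya ∩ Vera ∩ Grace ∩ Anders: 10:30–11:00, 16:45–17:00.
Common window lengths: 30, 15 min; longest is 30.

30 minutes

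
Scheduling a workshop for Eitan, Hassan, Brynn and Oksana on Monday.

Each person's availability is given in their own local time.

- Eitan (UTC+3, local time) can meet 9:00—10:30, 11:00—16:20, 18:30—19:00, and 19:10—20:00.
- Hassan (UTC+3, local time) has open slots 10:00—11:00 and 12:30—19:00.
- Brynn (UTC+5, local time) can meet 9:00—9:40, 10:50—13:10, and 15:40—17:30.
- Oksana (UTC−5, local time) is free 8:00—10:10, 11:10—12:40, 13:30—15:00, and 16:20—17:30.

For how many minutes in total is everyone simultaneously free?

0 minutes

Eitan → UTC: 06:00–07:30, 08:00–13:20, 15:30–16:00, 16:10–17:00.
Hassan → UTC: 07:00–08:00, 09:30–16:00.
Brynn → UTC: 04:00–04:40, 05:50–08:10, 10:40–12:30.
Oksana → UTC: 13:00–15:10, 16:10–17:40, 18:30–20:00, 21:20–22:30.
Eitan ∩ Hassan: 07:00–07:30, 09:30–13:20, 15:30–16:00.
Eitan ∩ Hassan ∩ Brynn: 07:00–07:30, 10:40–12:30.
Eitan ∩ Hassan ∩ Brynn ∩ Oksana: (none).
Total common minutes: 0.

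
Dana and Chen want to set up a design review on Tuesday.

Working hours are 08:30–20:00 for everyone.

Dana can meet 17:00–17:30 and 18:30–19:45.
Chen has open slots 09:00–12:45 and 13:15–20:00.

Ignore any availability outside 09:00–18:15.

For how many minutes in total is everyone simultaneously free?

Dana ∩ Chen: 17:00–17:30, 18:30–19:45.
Restricted to 09:00–18:15: 17:00–17:30.
Total common minutes: 30.

30 minutes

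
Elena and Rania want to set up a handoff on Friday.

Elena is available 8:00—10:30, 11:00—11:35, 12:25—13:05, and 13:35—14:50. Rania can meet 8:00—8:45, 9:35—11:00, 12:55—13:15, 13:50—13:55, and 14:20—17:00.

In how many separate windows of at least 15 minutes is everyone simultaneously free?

3

Elena ∩ Rania: 08:00–08:45, 09:35–10:30, 12:55–13:05, 13:50–13:55, 14:20–14:50.
Windows ≥ 15 min: 08:00–08:45, 09:35–10:30, 14:20–14:50.
That's 3 windows.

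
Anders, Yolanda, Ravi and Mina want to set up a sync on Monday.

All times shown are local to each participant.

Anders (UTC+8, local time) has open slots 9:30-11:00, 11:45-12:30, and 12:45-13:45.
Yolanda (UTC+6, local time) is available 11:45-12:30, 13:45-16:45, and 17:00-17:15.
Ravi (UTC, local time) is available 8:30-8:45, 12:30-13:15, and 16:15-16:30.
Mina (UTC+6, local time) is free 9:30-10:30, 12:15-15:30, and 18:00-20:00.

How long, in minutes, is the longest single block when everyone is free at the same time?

0 minutes

Anders → UTC: 01:30–03:00, 03:45–04:30, 04:45–05:45.
Yolanda → UTC: 05:45–06:30, 07:45–10:45, 11:00–11:15.
Ravi → UTC: 08:30–08:45, 12:30–13:15, 16:15–16:30.
Mina → UTC: 03:30–04:30, 06:15–09:30, 12:00–14:00.
Anders ∩ Yolanda: (none).
Anders ∩ Yolanda ∩ Ravi: (none).
Anders ∩ Yolanda ∩ Ravi ∩ Mina: (none).
No common window.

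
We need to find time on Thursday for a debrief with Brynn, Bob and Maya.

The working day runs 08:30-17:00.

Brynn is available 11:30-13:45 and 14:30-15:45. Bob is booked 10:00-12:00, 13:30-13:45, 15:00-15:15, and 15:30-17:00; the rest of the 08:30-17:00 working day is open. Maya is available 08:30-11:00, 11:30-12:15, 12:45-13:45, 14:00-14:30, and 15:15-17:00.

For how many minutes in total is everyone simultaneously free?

75 minutes

Bob free within 08:30–17:00: 08:30–10:00, 12:00–13:30, 13:45–15:00, 15:15–15:30.
Brynn ∩ Bob: 12:00–13:30, 14:30–15:00, 15:15–15:30.
Brynn ∩ Bob ∩ Maya: 12:00–12:15, 12:45–13:30, 15:15–15:30.
Total common minutes: 15 + 45 + 15 = 75.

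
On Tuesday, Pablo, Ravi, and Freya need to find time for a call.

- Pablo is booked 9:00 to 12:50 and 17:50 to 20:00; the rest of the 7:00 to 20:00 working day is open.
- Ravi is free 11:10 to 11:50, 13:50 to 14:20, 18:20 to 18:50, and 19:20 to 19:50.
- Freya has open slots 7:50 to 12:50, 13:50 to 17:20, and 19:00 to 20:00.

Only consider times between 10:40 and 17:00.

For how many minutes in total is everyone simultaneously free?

Pablo free within 07:00–20:00: 07:00–09:00, 12:50–17:50.
Pablo ∩ Ravi: 13:50–14:20.
Pablo ∩ Ravi ∩ Freya: 13:50–14:20.
Restricted to 10:40–17:00: 13:50–14:20.
Total common minutes: 30.

30 minutes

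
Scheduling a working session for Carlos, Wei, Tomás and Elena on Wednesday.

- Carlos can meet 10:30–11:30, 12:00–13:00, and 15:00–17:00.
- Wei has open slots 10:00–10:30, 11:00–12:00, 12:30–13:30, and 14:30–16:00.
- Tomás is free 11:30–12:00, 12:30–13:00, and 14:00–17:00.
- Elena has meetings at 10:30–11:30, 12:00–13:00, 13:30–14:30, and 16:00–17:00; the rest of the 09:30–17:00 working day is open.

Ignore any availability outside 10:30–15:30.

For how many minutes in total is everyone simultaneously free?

Elena free within 09:30–17:00: 09:30–10:30, 11:30–12:00, 13:00–13:30, 14:30–16:00.
Carlos ∩ Wei: 11:00–11:30, 12:30–13:00, 15:00–16:00.
Carlos ∩ Wei ∩ Tomás: 12:30–13:00, 15:00–16:00.
Carlos ∩ Wei ∩ Tomás ∩ Elena: 15:00–16:00.
Restricted to 10:30–15:30: 15:00–15:30.
Total common minutes: 30.

30 minutes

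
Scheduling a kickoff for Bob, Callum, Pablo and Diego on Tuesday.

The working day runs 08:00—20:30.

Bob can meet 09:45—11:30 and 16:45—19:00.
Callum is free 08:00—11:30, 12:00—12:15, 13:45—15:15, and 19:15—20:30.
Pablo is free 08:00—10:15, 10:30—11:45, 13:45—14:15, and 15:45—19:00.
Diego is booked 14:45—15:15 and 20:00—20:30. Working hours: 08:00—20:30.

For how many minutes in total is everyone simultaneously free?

90 minutes

Diego free within 08:00–20:30: 08:00–14:45, 15:15–20:00.
Bob ∩ Callum: 09:45–11:30.
Bob ∩ Callum ∩ Pablo: 09:45–10:15, 10:30–11:30.
Bob ∩ Callum ∩ Pablo ∩ Diego: 09:45–10:15, 10:30–11:30.
Total common minutes: 30 + 60 = 90.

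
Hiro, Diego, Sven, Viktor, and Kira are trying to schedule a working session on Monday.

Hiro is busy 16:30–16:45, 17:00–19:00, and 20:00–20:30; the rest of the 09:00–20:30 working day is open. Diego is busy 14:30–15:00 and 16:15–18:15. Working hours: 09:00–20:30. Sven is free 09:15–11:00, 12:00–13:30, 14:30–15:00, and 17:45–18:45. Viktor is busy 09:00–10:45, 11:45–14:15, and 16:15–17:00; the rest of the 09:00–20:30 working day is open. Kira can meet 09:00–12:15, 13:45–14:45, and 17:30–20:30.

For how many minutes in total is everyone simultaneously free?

Hiro free within 09:00–20:30: 09:00–16:30, 16:45–17:00, 19:00–20:00.
Diego free within 09:00–20:30: 09:00–14:30, 15:00–16:15, 18:15–20:30.
Viktor free within 09:00–20:30: 10:45–11:45, 14:15–16:15, 17:00–20:30.
Hiro ∩ Diego: 09:00–14:30, 15:00–16:15, 19:00–20:00.
Hiro ∩ Diego ∩ Sven: 09:15–11:00, 12:00–13:30.
Hiro ∩ Diego ∩ Sven ∩ Viktor: 10:45–11:00.
Hiro ∩ Diego ∩ Sven ∩ Viktor ∩ Kira: 10:45–11:00.
Total common minutes: 15.

15 minutes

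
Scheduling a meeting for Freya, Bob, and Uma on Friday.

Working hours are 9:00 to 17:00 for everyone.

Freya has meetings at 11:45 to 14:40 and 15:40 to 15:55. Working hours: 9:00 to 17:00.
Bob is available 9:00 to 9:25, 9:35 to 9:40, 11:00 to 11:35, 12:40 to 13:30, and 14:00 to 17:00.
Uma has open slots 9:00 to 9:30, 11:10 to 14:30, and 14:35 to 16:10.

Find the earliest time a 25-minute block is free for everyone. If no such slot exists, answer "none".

Freya free within 09:00–17:00: 09:00–11:45, 14:40–15:40, 15:55–17:00.
Freya ∩ Bob: 09:00–09:25, 09:35–09:40, 11:00–11:35, 14:40–15:40, 15:55–17:00.
Freya ∩ Bob ∩ Uma: 09:00–09:25, 11:10–11:35, 14:40–15:40, 15:55–16:10.
Windows ≥ 25 min: 09:00–09:25, 11:10–11:35, 14:40–15:40.
Earliest such window starts at 09:00.

09:00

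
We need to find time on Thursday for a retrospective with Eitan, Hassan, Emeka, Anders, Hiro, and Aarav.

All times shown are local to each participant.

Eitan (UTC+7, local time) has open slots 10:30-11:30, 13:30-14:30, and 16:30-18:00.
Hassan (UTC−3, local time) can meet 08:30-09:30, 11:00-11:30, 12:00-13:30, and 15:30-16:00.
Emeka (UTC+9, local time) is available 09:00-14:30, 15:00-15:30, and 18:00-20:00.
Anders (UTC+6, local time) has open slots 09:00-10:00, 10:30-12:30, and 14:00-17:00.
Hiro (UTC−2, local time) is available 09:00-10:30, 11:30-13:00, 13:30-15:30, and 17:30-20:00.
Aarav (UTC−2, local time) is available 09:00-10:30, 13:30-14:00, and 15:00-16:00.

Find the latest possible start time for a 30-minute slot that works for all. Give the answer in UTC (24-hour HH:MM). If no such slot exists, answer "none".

none

Eitan → UTC: 03:30–04:30, 06:30–07:30, 09:30–11:00.
Hassan → UTC: 11:30–12:30, 14:00–14:30, 15:00–16:30, 18:30–19:00.
Emeka → UTC: 00:00–05:30, 06:00–06:30, 09:00–11:00.
Anders → UTC: 03:00–04:00, 04:30–06:30, 08:00–11:00.
Hiro → UTC: 11:00–12:30, 13:30–15:00, 15:30–17:30, 19:30–22:00.
Aarav → UTC: 11:00–12:30, 15:30–16:00, 17:00–18:00.
Eitan ∩ Hassan: (none).
Eitan ∩ Hassan ∩ Emeka: (none).
Eitan ∩ Hassan ∩ Emeka ∩ Anders: (none).
Eitan ∩ Hassan ∩ Emeka ∩ Anders ∩ Hiro: (none).
Eitan ∩ Hassan ∩ Emeka ∩ Anders ∩ Hiro ∩ Aarav: (none).
Windows ≥ 30 min: (none).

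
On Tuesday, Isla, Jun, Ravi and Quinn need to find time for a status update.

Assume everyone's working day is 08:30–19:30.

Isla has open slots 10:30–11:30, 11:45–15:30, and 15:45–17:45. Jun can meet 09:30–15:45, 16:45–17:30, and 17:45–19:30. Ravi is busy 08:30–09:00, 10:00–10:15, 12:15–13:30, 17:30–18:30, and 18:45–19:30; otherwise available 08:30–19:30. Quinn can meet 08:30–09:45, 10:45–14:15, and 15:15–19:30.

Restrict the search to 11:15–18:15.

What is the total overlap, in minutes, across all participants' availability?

Ravi free within 08:30–19:30: 09:00–10:00, 10:15–12:15, 13:30–17:30, 18:30–18:45.
Isla ∩ Jun: 10:30–11:30, 11:45–15:30, 16:45–17:30.
Isla ∩ Jun ∩ Ravi: 10:30–11:30, 11:45–12:15, 13:30–15:30, 16:45–17:30.
Isla ∩ Jun ∩ Ravi ∩ Quinn: 10:45–11:30, 11:45–12:15, 13:30–14:15, 15:15–15:30, 16:45–17:30.
Restricted to 11:15–18:15: 11:15–11:30, 11:45–12:15, 13:30–14:15, 15:15–15:30, 16:45–17:30.
Total common minutes: 15 + 30 + 45 + 15 + 45 = 150.

150 minutes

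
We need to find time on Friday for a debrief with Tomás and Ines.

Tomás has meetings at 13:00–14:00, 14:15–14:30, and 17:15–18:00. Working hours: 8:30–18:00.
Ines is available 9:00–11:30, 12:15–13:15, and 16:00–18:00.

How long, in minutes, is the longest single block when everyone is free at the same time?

150 minutes

Tomás free within 08:30–18:00: 08:30–13:00, 14:00–14:15, 14:30–17:15.
Tomás ∩ Ines: 09:00–11:30, 12:15–13:00, 16:00–17:15.
Common window lengths: 150, 45, 75 min; longest is 150.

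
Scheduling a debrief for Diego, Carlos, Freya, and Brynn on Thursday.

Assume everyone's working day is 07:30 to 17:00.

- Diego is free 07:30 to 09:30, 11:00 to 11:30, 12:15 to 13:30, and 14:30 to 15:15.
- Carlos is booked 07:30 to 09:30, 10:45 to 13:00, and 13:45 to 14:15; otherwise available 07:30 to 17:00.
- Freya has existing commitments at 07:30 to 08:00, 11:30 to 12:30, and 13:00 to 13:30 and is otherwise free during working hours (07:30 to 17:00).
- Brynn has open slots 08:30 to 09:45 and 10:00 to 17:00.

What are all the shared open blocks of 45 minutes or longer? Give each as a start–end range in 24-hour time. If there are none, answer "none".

Carlos free within 07:30–17:00: 09:30–10:45, 13:00–13:45, 14:15–17:00.
Freya free within 07:30–17:00: 08:00–11:30, 12:30–13:00, 13:30–17:00.
Diego ∩ Carlos: 13:00–13:30, 14:30–15:15.
Diego ∩ Carlos ∩ Freya: 14:30–15:15.
Diego ∩ Carlos ∩ Freya ∩ Brynn: 14:30–15:15.
Windows ≥ 45 min: 14:30–15:15.

14:30–15:15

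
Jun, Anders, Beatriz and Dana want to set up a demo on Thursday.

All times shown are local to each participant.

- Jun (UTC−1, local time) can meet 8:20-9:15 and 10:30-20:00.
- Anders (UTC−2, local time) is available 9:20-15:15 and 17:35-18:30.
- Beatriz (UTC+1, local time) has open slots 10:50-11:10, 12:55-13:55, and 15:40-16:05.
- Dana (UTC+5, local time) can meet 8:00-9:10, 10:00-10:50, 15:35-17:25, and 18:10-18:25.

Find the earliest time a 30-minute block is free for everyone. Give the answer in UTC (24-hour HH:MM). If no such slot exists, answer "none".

11:55

Jun → UTC: 09:20–10:15, 11:30–21:00.
Anders → UTC: 11:20–17:15, 19:35–20:30.
Beatriz → UTC: 09:50–10:10, 11:55–12:55, 14:40–15:05.
Dana → UTC: 03:00–04:10, 05:00–05:50, 10:35–12:25, 13:10–13:25.
Jun ∩ Anders: 11:30–17:15, 19:35–20:30.
Jun ∩ Anders ∩ Beatriz: 11:55–12:55, 14:40–15:05.
Jun ∩ Anders ∩ Beatriz ∩ Dana: 11:55–12:25.
Windows ≥ 30 min: 11:55–12:25.
Earliest such window starts at 11:55.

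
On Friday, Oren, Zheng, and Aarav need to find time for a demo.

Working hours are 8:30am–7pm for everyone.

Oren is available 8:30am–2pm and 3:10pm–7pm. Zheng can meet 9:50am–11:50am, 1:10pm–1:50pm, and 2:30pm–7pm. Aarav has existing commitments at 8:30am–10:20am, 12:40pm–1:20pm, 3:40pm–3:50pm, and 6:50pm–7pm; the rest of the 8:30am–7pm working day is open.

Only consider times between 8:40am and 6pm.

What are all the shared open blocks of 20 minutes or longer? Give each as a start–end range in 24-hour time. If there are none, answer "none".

Aarav free within 08:30–19:00: 10:20–12:40, 13:20–15:40, 15:50–18:50.
Oren ∩ Zheng: 09:50–11:50, 13:10–13:50, 15:10–19:00.
Oren ∩ Zheng ∩ Aarav: 10:20–11:50, 13:20–13:50, 15:10–15:40, 15:50–18:50.
Restricted to 08:40–18:00: 10:20–11:50, 13:20–13:50, 15:10–15:40, 15:50–18:00.
Windows ≥ 20 min: 10:20–11:50, 13:20–13:50, 15:10–15:40, 15:50–18:00.

10:20–11:50, 13:20–13:50, 15:10–15:40, 15:50–18:00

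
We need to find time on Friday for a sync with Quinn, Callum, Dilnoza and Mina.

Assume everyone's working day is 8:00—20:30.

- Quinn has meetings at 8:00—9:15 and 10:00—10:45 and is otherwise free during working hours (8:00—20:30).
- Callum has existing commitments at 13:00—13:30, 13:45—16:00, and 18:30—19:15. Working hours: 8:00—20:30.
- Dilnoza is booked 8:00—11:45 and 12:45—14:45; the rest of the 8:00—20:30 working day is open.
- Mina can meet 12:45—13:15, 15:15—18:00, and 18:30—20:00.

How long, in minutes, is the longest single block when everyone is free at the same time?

120 minutes

Quinn free within 08:00–20:30: 09:15–10:00, 10:45–20:30.
Callum free within 08:00–20:30: 08:00–13:00, 13:30–13:45, 16:00–18:30, 19:15–20:30.
Dilnoza free within 08:00–20:30: 11:45–12:45, 14:45–20:30.
Quinn ∩ Callum: 09:15–10:00, 10:45–13:00, 13:30–13:45, 16:00–18:30, 19:15–20:30.
Quinn ∩ Callum ∩ Dilnoza: 11:45–12:45, 16:00–18:30, 19:15–20:30.
Quinn ∩ Callum ∩ Dilnoza ∩ Mina: 16:00–18:00, 19:15–20:00.
Common window lengths: 120, 45 min; longest is 120.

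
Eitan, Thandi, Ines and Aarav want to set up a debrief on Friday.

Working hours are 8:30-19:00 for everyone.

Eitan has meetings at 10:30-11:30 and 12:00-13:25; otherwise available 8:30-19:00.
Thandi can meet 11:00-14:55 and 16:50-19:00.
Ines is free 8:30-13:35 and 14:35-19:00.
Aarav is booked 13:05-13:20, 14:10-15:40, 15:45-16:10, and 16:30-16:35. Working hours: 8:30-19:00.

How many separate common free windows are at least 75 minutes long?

Eitan free within 08:30–19:00: 08:30–10:30, 11:30–12:00, 13:25–19:00.
Aarav free within 08:30–19:00: 08:30–13:05, 13:20–14:10, 15:40–15:45, 16:10–16:30, 16:35–19:00.
Eitan ∩ Thandi: 11:30–12:00, 13:25–14:55, 16:50–19:00.
Eitan ∩ Thandi ∩ Ines: 11:30–12:00, 13:25–13:35, 14:35–14:55, 16:50–19:00.
Eitan ∩ Thandi ∩ Ines ∩ Aarav: 11:30–12:00, 13:25–13:35, 16:50–19:00.
Windows ≥ 75 min: 16:50–19:00.
That's 1 window.

1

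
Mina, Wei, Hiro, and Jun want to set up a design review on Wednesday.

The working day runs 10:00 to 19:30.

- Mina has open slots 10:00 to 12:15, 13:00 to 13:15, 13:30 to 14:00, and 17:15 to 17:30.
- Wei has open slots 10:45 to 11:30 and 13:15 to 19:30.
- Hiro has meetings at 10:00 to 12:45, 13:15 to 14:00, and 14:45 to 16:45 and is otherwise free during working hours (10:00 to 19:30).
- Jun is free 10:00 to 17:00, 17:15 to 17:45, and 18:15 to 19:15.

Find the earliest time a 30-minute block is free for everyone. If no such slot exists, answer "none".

Hiro free within 10:00–19:30: 12:45–13:15, 14:00–14:45, 16:45–19:30.
Mina ∩ Wei: 10:45–11:30, 13:30–14:00, 17:15–17:30.
Mina ∩ Wei ∩ Hiro: 17:15–17:30.
Mina ∩ Wei ∩ Hiro ∩ Jun: 17:15–17:30.
Windows ≥ 30 min: (none).

none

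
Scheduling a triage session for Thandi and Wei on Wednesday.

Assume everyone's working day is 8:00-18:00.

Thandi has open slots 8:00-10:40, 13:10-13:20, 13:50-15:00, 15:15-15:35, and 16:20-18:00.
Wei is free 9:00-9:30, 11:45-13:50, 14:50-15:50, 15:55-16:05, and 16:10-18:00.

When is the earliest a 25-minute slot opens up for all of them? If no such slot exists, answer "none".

09:00

Thandi ∩ Wei: 09:00–09:30, 13:10–13:20, 14:50–15:00, 15:15–15:35, 16:20–18:00.
Windows ≥ 25 min: 09:00–09:30, 16:20–18:00.
Earliest such window starts at 09:00.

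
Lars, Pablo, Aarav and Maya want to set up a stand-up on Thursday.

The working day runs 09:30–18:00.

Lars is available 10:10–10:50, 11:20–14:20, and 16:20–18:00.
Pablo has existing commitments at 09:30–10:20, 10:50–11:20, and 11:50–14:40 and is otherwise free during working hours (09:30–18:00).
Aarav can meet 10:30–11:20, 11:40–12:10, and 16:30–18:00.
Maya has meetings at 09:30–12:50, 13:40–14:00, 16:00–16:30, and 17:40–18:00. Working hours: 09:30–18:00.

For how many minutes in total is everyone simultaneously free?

Pablo free within 09:30–18:00: 10:20–10:50, 11:20–11:50, 14:40–18:00.
Maya free within 09:30–18:00: 12:50–13:40, 14:00–16:00, 16:30–17:40.
Lars ∩ Pablo: 10:20–10:50, 11:20–11:50, 16:20–18:00.
Lars ∩ Pablo ∩ Aarav: 10:30–10:50, 11:40–11:50, 16:30–18:00.
Lars ∩ Pablo ∩ Aarav ∩ Maya: 16:30–17:40.
Total common minutes: 70.

70 minutes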